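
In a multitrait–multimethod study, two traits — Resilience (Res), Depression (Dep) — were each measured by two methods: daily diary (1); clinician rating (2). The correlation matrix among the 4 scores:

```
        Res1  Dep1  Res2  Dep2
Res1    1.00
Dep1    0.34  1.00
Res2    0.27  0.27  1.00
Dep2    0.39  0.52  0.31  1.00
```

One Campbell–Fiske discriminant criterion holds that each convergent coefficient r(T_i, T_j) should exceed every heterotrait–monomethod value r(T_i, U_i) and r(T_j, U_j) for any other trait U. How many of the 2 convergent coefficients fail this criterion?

Each convergent coefficient versus the relevant comparison correlations:
Res (methods 1·2): 0.27 vs {0.34, 0.31} → fail.
Dep (methods 1·2): 0.52 vs {0.34, 0.31} → pass.
1 of 2 fail.

1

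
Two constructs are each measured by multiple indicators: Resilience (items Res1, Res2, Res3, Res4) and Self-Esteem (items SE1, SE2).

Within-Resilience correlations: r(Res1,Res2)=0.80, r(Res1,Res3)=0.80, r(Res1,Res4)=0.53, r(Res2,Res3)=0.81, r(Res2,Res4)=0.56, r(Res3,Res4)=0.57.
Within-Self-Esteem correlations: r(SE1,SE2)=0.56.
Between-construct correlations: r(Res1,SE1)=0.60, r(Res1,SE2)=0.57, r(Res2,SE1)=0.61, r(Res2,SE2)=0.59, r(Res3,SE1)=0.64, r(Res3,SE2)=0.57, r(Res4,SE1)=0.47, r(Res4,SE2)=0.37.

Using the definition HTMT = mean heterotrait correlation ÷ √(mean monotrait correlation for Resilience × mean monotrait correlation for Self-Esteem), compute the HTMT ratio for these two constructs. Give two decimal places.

0.90

Mean between = 4.42/8 = 0.5525.
Mean within-Res = 4.07/6 = 0.6783; mean within-SE = 0.56/1 = 0.5600.
Geometric mean = √(0.6783 × 0.5600) = 0.6163.
HTMT = 0.5525 / 0.6163 = 0.90.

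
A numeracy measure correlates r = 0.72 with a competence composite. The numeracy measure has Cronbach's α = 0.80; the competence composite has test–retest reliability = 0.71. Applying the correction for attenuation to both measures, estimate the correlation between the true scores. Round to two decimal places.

0.96

r_true = r_obs / √(r_xx · r_yy) = 0.72 / √(0.80 × 0.71) = 0.72 / √0.5680 = 0.72 / 0.7537 ≈ 0.96.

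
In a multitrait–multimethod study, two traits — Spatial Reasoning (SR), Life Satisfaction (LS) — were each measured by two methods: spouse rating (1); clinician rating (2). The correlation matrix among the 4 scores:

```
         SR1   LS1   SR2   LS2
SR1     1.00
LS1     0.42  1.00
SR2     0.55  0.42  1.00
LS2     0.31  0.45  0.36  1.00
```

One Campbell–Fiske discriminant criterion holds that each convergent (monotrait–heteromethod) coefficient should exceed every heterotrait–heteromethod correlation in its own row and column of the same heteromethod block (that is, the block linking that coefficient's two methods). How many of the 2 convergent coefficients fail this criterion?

0

Convergent coefficients and their comparison sets:
SR (methods 1·2): 0.55 vs {0.31, 0.42} → pass.
LS (methods 1·2): 0.45 vs {0.42, 0.31} → pass.
0 of 2 fail.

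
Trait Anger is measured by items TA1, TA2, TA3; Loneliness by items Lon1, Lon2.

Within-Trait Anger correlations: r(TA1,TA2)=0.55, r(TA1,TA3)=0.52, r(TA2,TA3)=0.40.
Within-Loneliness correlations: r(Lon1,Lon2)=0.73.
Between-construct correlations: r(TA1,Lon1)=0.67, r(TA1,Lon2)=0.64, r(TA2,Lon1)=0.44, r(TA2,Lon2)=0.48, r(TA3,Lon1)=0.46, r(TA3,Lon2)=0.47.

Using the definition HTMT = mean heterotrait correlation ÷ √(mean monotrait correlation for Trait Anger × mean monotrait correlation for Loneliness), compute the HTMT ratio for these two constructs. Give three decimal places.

0.881

Between-construct mean = 3.16/6 = 0.5267.
Mean within-TA = 1.47/3 = 0.4900; mean within-Lon = 0.73/1 = 0.7300.
Geometric mean = √(0.4900 × 0.7300) = 0.5981.
HTMT = 0.5267 / 0.5981 = 0.881.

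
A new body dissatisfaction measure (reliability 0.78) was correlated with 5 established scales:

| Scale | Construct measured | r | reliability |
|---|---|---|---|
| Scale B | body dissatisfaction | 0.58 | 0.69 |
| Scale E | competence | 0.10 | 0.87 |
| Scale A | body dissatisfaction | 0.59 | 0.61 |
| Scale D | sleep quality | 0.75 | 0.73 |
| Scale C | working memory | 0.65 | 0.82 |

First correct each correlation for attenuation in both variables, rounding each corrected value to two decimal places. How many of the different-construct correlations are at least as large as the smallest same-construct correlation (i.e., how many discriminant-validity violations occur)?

2

Disattenuated r (r / √(r_scale · r_new)):
  Scale B (conv): 0.58 / √(0.69·0.78) = 0.79
  Scale E (disc): 0.10 / √(0.87·0.78) = 0.12
  Scale A (conv): 0.59 / √(0.61·0.78) = 0.86
  Scale D (disc): 0.75 / √(0.73·0.78) = 0.99
  Scale C (disc): 0.65 / √(0.82·0.78) = 0.81
Smallest convergent = 0.79. Discriminant values: 0.12, 0.99, 0.81; count ≥ 0.79 → 2.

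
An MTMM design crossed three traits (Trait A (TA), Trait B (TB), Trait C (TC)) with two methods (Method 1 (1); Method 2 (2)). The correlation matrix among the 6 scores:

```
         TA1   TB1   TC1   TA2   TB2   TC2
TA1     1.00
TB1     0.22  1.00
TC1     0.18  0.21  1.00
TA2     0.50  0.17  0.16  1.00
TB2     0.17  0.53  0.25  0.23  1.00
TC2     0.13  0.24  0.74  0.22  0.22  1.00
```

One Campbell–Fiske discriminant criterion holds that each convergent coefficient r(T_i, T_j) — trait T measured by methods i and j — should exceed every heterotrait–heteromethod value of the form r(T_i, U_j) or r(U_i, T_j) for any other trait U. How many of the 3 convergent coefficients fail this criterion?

0

Checking each validity diagonal entry against its comparison values:
TA (methods 1·2): 0.50 vs {0.17, 0.17, 0.13, 0.16} → pass.
TB (methods 1·2): 0.53 vs {0.17, 0.17, 0.24, 0.25} → pass.
TC (methods 1·2): 0.74 vs {0.16, 0.13, 0.25, 0.24} → pass.
0 of 3 fail.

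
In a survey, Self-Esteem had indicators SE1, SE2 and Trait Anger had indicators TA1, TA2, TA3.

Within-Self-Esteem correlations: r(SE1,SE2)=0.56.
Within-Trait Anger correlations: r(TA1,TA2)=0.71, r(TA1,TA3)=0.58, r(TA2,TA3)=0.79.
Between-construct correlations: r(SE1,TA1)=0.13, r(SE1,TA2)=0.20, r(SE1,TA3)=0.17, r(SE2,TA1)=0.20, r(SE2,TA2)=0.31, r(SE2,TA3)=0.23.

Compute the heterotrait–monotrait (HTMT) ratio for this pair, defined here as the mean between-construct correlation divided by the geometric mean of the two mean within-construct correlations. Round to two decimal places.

0.33

Between-construct mean = 1.24/6 = 0.2067.
Mean within-SE = 0.56/1 = 0.5600; mean within-TA = 2.08/3 = 0.6933.
Geometric mean = √(0.5600 × 0.6933) = 0.6231.
HTMT = 0.2067 / 0.6231 = 0.33.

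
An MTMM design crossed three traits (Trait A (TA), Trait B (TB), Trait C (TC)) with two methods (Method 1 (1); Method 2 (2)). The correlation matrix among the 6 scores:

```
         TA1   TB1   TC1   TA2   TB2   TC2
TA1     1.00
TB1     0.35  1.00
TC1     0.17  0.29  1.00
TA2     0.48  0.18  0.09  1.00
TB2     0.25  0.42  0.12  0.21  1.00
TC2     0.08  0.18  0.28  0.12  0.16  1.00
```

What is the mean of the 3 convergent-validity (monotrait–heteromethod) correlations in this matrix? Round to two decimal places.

0.39

Convergent values: 0.48, 0.42, 0.28; mean = 1.18/3 = 0.39.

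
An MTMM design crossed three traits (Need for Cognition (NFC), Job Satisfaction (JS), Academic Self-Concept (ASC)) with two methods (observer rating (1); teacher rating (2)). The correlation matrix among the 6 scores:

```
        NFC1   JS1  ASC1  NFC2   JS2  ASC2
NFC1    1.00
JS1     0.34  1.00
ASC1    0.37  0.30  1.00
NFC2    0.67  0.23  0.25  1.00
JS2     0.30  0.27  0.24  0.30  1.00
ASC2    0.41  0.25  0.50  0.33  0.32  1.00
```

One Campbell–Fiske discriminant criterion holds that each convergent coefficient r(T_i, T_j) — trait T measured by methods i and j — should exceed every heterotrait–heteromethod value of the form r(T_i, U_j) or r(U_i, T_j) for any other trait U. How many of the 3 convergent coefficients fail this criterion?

Checking each validity diagonal entry against its comparison values:
NFC (methods 1·2): 0.67 vs {0.30, 0.23, 0.41, 0.25} → pass.
JS (methods 1·2): 0.27 vs {0.23, 0.30, 0.25, 0.24} → fail.
ASC (methods 1·2): 0.50 vs {0.25, 0.41, 0.24, 0.25} → pass.
1 of 3 fail.

1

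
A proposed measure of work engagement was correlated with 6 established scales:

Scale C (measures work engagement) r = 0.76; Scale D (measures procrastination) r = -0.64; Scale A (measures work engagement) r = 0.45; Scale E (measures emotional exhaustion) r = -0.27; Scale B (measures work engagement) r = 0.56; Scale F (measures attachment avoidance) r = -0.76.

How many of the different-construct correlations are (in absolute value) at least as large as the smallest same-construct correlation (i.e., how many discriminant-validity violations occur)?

2

Convergent (same construct = work engagement): Scale C, Scale A, Scale B.
Smallest convergent = 0.45. Discriminant |r|: 0.64, 0.27, 0.76; count ≥ 0.45 → 2.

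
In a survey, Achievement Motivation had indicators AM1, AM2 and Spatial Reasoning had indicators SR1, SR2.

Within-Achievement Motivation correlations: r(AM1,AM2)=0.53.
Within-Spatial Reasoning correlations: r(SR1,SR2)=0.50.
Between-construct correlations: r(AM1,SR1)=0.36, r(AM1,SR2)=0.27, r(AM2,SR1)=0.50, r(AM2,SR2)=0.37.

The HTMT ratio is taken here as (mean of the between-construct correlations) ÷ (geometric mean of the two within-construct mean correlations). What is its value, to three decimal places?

Mean heterotrait r = 1.50/4 = 0.3750.
Mean within-AM = 0.53/1 = 0.5300; mean within-SR = 0.50/1 = 0.5000.
Geometric mean = √(0.5300 × 0.5000) = 0.5148.
HTMT = 0.3750 / 0.5148 = 0.728.

0.728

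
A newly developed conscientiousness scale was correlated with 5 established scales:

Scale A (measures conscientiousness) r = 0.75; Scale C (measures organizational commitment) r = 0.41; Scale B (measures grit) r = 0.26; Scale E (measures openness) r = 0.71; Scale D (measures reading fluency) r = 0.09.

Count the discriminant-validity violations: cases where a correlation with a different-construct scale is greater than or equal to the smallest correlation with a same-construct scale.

Convergent (same construct = conscientiousness): Scale A.
Smallest convergent = 0.75. Discriminant values: 0.41, 0.26, 0.71, 0.09; count ≥ 0.75 → 0.

0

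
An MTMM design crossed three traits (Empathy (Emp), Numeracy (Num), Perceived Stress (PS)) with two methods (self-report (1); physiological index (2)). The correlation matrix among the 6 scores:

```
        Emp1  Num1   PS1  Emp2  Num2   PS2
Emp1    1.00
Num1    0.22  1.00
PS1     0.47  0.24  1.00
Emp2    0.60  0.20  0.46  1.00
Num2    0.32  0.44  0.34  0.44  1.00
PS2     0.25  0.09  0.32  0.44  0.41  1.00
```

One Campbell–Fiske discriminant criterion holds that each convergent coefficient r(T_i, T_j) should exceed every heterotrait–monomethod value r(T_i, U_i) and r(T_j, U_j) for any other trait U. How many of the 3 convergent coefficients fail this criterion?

2

Convergent coefficients and their comparison sets:
Emp (methods 1·2): 0.60 vs {0.22, 0.44, 0.47, 0.44} → pass.
Num (methods 1·2): 0.44 vs {0.22, 0.44, 0.24, 0.41} → fail.
PS (methods 1·2): 0.32 vs {0.47, 0.44, 0.24, 0.41} → fail.
2 of 3 fail.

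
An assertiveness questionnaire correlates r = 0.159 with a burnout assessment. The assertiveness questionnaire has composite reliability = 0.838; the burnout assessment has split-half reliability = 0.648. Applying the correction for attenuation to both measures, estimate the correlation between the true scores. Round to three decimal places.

r_true = r_obs / √(r_xx · r_yy) = 0.159 / √(0.838 × 0.648) = 0.159 / √0.543024 = 0.159 / 0.7369 ≈ 0.216.

0.216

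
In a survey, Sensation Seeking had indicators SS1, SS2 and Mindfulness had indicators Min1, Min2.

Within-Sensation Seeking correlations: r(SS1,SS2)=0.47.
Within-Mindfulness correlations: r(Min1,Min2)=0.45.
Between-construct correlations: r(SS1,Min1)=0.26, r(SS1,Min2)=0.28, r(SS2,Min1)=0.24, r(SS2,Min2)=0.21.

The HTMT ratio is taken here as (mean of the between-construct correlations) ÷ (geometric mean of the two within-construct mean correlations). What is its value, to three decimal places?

0.538

Mean between = 0.99/4 = 0.2475.
Mean within-SS = 0.47/1 = 0.4700; mean within-Min = 0.45/1 = 0.4500.
Geometric mean = √(0.4700 × 0.4500) = 0.4599.
HTMT = 0.2475 / 0.4599 = 0.538.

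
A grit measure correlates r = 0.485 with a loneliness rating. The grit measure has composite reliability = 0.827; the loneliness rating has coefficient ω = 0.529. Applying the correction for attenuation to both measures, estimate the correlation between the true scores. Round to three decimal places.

r_true = r_obs / √(r_xx · r_yy) = 0.485 / √(0.827 × 0.529) = 0.485 / √0.437483 = 0.485 / 0.6614 ≈ 0.733.

0.733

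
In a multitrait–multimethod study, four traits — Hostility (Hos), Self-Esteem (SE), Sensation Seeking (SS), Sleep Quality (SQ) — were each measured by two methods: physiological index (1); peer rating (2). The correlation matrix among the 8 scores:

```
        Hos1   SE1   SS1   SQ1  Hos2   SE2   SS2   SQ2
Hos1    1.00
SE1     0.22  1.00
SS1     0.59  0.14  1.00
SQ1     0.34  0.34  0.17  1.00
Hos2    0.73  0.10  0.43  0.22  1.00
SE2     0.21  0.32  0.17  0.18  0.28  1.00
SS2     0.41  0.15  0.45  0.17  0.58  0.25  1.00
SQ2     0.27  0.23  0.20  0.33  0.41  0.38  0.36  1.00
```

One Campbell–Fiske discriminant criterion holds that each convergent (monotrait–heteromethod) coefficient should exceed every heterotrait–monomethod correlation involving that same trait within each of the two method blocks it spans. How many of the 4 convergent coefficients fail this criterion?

Checking each validity diagonal entry against its comparison values:
Hos (methods 1·2): 0.73 vs {0.22, 0.28, 0.59, 0.58, 0.34, 0.41} → pass.
SE (methods 1·2): 0.32 vs {0.22, 0.28, 0.14, 0.25, 0.34, 0.38} → fail.
SS (methods 1·2): 0.45 vs {0.59, 0.58, 0.14, 0.25, 0.17, 0.36} → fail.
SQ (methods 1·2): 0.33 vs {0.34, 0.41, 0.34, 0.38, 0.17, 0.36} → fail.
3 of 4 fail.

3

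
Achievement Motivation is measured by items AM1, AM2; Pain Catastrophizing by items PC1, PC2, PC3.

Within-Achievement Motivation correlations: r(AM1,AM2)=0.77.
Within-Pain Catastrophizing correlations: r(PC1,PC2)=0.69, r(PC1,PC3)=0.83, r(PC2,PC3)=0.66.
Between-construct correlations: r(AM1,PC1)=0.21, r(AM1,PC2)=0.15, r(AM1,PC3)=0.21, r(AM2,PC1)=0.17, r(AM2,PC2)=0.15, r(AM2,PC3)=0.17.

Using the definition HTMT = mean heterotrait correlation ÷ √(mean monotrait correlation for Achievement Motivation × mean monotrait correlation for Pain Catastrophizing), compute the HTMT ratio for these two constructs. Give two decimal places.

0.24

Mean between = 1.06/6 = 0.1767.
Mean within-AM = 0.77/1 = 0.7700; mean within-PC = 2.18/3 = 0.7267.
Geometric mean = √(0.7700 × 0.7267) = 0.7480.
HTMT = 0.1767 / 0.7480 = 0.24.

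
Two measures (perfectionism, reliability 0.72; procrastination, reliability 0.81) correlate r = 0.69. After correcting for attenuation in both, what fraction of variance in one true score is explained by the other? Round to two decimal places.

Disattenuated r = 0.69 / √(0.72 × 0.81) = 0.69 / 0.7637 = 0.9035.
Shared true-score variance = 0.9035² = 0.8163 ≈ 0.82.

0.82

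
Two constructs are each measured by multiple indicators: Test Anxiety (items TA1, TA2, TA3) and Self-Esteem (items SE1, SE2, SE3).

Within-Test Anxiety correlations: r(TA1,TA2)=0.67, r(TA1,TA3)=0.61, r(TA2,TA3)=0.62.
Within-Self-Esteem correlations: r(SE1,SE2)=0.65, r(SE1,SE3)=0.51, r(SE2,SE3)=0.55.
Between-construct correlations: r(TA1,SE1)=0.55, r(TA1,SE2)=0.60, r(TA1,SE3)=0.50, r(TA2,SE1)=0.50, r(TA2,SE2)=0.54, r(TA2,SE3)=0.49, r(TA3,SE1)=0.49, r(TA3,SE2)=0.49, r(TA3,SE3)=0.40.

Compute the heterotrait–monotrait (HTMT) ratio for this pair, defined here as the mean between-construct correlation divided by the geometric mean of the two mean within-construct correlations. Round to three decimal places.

0.843

Mean heterotrait r = 4.56/9 = 0.5067.
Mean within-TA = 1.90/3 = 0.6333; mean within-SE = 1.71/3 = 0.5700.
Geometric mean = √(0.6333 × 0.5700) = 0.6008.
HTMT = 0.5067 / 0.6008 = 0.843.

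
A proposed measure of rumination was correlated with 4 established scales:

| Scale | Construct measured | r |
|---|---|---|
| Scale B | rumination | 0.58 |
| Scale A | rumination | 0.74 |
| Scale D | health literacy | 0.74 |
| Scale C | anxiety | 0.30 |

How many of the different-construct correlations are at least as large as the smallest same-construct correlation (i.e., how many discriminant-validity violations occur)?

1

Convergent (same construct = rumination): Scale B, Scale A.
Smallest convergent = 0.58. Discriminant values: 0.74, 0.30; count ≥ 0.58 → 1.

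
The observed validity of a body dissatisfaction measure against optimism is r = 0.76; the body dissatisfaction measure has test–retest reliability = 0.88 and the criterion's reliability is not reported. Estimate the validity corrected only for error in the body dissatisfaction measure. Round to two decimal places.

0.81

Single correction: r_c = r_obs / √r_xx = 0.76 / √0.88 = 0.76 / 0.9381 ≈ 0.81.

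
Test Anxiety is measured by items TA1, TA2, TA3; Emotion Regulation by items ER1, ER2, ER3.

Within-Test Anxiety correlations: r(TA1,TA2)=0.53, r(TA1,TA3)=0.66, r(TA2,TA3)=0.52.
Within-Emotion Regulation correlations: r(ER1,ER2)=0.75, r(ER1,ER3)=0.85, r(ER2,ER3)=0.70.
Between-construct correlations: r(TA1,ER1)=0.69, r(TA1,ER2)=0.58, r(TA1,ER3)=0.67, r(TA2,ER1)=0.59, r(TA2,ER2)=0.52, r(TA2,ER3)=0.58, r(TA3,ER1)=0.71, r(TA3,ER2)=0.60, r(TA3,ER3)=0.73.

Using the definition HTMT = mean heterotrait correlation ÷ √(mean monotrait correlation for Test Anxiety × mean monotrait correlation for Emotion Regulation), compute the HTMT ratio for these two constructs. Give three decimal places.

0.953

Between-construct mean = 5.67/9 = 0.6300.
Mean within-TA = 1.71/3 = 0.5700; mean within-ER = 2.30/3 = 0.7667.
Geometric mean = √(0.5700 × 0.7667) = 0.6611.
HTMT = 0.6300 / 0.6611 = 0.953.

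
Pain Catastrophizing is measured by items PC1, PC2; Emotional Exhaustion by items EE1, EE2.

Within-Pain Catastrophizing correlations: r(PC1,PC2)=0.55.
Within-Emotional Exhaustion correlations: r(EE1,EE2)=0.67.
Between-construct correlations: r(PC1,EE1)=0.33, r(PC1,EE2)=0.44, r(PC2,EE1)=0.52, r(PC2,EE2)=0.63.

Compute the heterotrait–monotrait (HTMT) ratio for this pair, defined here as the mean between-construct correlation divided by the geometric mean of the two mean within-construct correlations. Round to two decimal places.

0.79

Between-construct mean = 1.92/4 = 0.4800.
Mean within-PC = 0.55/1 = 0.5500; mean within-EE = 0.67/1 = 0.6700.
Geometric mean = √(0.5500 × 0.6700) = 0.6070.
HTMT = 0.4800 / 0.6070 = 0.79.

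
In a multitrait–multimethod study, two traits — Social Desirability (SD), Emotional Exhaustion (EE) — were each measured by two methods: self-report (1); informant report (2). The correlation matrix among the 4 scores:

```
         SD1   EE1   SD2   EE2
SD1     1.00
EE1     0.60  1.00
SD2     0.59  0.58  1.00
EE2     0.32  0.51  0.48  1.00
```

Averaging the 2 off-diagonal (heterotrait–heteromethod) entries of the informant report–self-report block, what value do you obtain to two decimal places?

HTHM values (method 2 × method 1): 0.58, 0.32; mean = 0.90/2 = 0.45.

0.45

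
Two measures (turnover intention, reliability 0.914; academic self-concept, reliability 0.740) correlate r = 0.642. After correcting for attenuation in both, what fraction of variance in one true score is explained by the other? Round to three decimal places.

0.609

Disattenuated r = 0.642 / √(0.914 × 0.740) = 0.642 / 0.8224 = 0.7806.
Shared true-score variance = 0.7806² = 0.6093 ≈ 0.609.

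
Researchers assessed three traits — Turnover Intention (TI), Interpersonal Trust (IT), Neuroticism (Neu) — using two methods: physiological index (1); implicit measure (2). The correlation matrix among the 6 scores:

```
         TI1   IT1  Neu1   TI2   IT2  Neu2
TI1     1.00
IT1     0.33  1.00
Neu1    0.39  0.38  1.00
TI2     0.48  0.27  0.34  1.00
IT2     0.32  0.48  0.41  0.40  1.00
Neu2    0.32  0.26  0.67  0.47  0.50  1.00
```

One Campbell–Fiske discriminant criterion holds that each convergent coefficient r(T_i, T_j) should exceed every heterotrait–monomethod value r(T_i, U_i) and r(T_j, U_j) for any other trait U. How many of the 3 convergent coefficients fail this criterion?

Convergent coefficients and their comparison sets:
TI (methods 1·2): 0.48 vs {0.33, 0.40, 0.39, 0.47} → pass.
IT (methods 1·2): 0.48 vs {0.33, 0.40, 0.38, 0.50} → fail.
Neu (methods 1·2): 0.67 vs {0.39, 0.47, 0.38, 0.50} → pass.
1 of 3 fail.

1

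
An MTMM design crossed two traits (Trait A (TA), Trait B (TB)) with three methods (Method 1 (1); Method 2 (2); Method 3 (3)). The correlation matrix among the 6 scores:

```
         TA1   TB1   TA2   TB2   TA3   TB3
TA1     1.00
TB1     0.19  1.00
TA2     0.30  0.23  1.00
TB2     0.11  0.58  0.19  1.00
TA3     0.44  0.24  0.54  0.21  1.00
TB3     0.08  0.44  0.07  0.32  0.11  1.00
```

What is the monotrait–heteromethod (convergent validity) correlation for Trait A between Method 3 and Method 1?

0.44

Same trait (TA), different methods: r(TA3, TA1) = 0.44.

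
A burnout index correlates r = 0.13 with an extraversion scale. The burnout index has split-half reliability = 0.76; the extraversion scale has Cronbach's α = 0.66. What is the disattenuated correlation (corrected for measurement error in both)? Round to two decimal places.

r_true = r_obs / √(r_xx · r_yy) = 0.13 / √(0.76 × 0.66) = 0.13 / √0.5016 = 0.13 / 0.7082 ≈ 0.18.

0.18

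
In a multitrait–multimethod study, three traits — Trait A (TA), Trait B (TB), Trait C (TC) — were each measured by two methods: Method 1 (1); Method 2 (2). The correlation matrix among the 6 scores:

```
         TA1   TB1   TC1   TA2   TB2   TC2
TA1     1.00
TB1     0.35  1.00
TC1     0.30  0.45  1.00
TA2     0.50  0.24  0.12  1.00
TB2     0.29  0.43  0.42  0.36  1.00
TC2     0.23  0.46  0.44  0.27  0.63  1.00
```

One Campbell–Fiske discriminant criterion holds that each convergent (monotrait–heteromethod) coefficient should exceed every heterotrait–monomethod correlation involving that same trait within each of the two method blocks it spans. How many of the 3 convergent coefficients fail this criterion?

2

Checking each validity diagonal entry against its comparison values:
TA (methods 1·2): 0.50 vs {0.35, 0.36, 0.30, 0.27} → pass.
TB (methods 1·2): 0.43 vs {0.35, 0.36, 0.45, 0.63} → fail.
TC (methods 1·2): 0.44 vs {0.30, 0.27, 0.45, 0.63} → fail.
2 of 3 fail.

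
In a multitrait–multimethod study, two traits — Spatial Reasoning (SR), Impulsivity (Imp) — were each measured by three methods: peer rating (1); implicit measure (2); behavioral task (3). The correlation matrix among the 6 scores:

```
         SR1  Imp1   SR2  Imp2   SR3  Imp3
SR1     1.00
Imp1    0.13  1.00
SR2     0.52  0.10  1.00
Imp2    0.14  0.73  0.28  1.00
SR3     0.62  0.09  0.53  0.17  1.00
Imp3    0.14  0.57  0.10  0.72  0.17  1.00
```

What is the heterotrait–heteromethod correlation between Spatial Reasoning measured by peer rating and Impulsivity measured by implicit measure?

0.14

Different traits and methods: r(SR1, Imp2) = 0.14.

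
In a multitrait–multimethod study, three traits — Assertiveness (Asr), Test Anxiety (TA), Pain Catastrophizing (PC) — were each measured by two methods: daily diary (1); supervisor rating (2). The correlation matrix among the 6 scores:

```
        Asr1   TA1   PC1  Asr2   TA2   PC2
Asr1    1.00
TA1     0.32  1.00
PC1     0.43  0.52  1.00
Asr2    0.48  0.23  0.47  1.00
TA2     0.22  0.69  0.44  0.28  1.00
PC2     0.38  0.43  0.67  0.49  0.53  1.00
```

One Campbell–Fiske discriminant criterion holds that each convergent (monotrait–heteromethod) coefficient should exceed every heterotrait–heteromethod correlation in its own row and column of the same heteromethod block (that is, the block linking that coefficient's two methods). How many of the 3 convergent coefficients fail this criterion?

0

Convergent coefficients and their comparison sets:
Asr (methods 1·2): 0.48 vs {0.22, 0.23, 0.38, 0.47} → pass.
TA (methods 1·2): 0.69 vs {0.23, 0.22, 0.43, 0.44} → pass.
PC (methods 1·2): 0.67 vs {0.47, 0.38, 0.44, 0.43} → pass.
0 of 3 fail.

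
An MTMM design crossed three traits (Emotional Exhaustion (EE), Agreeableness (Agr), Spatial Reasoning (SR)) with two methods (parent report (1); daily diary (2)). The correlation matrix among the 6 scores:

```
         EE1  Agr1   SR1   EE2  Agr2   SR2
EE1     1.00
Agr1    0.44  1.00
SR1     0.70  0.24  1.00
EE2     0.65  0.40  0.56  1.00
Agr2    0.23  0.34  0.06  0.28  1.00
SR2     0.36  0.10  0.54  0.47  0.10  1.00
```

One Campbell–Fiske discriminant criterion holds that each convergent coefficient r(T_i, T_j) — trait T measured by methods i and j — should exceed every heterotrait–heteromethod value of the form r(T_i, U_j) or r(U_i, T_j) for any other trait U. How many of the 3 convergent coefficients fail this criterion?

2

Each convergent coefficient versus the relevant comparison correlations:
EE (methods 1·2): 0.65 vs {0.23, 0.40, 0.36, 0.56} → pass.
Agr (methods 1·2): 0.34 vs {0.40, 0.23, 0.10, 0.06} → fail.
SR (methods 1·2): 0.54 vs {0.56, 0.36, 0.06, 0.10} → fail.
2 of 3 fail.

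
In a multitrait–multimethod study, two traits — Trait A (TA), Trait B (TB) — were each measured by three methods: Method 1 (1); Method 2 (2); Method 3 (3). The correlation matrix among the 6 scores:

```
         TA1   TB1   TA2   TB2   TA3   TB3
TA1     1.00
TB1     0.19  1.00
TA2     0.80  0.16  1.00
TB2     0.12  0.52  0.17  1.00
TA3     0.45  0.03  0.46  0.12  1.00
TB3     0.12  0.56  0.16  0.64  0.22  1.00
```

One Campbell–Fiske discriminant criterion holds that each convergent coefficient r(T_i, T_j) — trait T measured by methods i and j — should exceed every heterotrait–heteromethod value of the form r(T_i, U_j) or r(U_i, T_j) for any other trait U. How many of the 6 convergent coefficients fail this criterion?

Convergent coefficients and their comparison sets:
TA (methods 1·2): 0.80 vs {0.12, 0.16} → pass.
TA (methods 1·3): 0.45 vs {0.12, 0.03} → pass.
TA (methods 2·3): 0.46 vs {0.16, 0.12} → pass.
TB (methods 1·2): 0.52 vs {0.16, 0.12} → pass.
TB (methods 1·3): 0.56 vs {0.03, 0.12} → pass.
TB (methods 2·3): 0.64 vs {0.12, 0.16} → pass.
0 of 6 fail.

0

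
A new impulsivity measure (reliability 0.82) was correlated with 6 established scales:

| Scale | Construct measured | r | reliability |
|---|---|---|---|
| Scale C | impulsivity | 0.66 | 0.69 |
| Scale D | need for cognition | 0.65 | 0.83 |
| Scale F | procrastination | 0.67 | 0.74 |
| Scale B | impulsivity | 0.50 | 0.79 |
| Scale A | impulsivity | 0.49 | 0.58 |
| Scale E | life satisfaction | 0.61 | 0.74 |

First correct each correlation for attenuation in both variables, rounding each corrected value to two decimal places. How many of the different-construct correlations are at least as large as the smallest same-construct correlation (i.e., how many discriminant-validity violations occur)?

Disattenuated r (r / √(r_scale · r_new)):
  Scale C (conv): 0.66 / √(0.69·0.82) = 0.88
  Scale D (disc): 0.65 / √(0.83·0.82) = 0.79
  Scale F (disc): 0.67 / √(0.74·0.82) = 0.86
  Scale B (conv): 0.50 / √(0.79·0.82) = 0.62
  Scale A (conv): 0.49 / √(0.58·0.82) = 0.71
  Scale E (disc): 0.61 / √(0.74·0.82) = 0.78
Smallest convergent = 0.62. Discriminant values: 0.79, 0.86, 0.78; count ≥ 0.62 → 3.

3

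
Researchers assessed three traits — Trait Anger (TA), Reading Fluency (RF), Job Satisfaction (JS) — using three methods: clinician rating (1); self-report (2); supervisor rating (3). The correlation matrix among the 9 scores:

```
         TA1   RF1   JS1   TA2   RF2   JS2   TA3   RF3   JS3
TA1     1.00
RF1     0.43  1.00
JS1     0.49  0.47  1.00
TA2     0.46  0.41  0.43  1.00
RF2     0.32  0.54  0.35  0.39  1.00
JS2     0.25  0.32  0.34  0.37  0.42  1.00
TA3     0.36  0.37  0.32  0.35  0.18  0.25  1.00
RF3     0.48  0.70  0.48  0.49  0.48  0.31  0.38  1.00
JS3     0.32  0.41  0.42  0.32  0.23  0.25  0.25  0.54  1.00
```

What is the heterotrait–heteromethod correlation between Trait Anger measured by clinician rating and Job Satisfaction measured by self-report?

0.25

Different traits and methods: r(TA1, JS2) = 0.25.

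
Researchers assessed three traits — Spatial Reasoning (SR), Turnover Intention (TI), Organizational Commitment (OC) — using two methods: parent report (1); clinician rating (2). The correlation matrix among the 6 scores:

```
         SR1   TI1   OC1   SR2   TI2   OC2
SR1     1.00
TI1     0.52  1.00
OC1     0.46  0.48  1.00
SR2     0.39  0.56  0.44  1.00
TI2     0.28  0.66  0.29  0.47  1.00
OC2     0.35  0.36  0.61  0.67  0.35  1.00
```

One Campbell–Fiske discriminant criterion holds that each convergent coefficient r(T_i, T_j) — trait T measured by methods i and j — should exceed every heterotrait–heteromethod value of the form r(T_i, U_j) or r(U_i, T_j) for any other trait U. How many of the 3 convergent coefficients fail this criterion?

1

Each convergent coefficient versus the relevant comparison correlations:
SR (methods 1·2): 0.39 vs {0.28, 0.56, 0.35, 0.44} → fail.
TI (methods 1·2): 0.66 vs {0.56, 0.28, 0.36, 0.29} → pass.
OC (methods 1·2): 0.61 vs {0.44, 0.35, 0.29, 0.36} → pass.
1 of 3 fail.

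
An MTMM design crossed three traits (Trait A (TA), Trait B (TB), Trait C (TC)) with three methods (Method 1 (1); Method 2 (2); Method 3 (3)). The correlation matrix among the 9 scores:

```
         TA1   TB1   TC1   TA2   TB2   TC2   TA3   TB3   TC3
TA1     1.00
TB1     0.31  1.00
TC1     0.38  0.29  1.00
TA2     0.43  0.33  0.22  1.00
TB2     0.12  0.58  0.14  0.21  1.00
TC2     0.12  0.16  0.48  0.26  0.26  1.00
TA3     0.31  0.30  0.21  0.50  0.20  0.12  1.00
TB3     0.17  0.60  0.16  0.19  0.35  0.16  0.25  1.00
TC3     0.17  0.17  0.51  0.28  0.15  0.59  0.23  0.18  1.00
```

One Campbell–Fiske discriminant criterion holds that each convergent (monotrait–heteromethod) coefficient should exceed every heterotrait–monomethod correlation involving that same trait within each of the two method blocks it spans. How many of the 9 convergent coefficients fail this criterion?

Each convergent coefficient versus the relevant comparison correlations:
TA (methods 1·2): 0.43 vs {0.31, 0.21, 0.38, 0.26} → pass.
TA (methods 1·3): 0.31 vs {0.31, 0.25, 0.38, 0.23} → fail.
TA (methods 2·3): 0.50 vs {0.21, 0.25, 0.26, 0.23} → pass.
TB (methods 1·2): 0.58 vs {0.31, 0.21, 0.29, 0.26} → pass.
TB (methods 1·3): 0.60 vs {0.31, 0.25, 0.29, 0.18} → pass.
TB (methods 2·3): 0.35 vs {0.21, 0.25, 0.26, 0.18} → pass.
TC (methods 1·2): 0.48 vs {0.38, 0.26, 0.29, 0.26} → pass.
TC (methods 1·3): 0.51 vs {0.38, 0.23, 0.29, 0.18} → pass.
TC (methods 2·3): 0.59 vs {0.26, 0.23, 0.26, 0.18} → pass.
1 of 9 fail.

1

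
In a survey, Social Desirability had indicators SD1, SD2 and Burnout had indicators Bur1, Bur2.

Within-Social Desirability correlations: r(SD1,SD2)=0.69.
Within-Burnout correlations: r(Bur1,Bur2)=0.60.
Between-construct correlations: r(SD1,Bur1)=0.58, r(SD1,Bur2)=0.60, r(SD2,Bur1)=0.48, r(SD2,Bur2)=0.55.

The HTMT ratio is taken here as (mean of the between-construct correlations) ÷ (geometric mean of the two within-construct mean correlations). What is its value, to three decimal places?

Mean between = 2.21/4 = 0.5525.
Mean within-SD = 0.69/1 = 0.6900; mean within-Bur = 0.60/1 = 0.6000.
Geometric mean = √(0.6900 × 0.6000) = 0.6434.
HTMT = 0.5525 / 0.6434 = 0.859.

0.859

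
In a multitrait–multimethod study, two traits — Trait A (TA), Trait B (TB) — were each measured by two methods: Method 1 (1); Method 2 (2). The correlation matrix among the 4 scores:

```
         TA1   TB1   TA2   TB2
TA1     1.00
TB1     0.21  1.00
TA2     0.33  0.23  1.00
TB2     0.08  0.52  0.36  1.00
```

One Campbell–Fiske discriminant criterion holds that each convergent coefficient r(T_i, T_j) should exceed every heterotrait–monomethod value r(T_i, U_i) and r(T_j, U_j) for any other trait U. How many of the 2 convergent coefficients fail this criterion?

Checking each validity diagonal entry against its comparison values:
TA (methods 1·2): 0.33 vs {0.21, 0.36} → fail.
TB (methods 1·2): 0.52 vs {0.21, 0.36} → pass.
1 of 2 fail.

1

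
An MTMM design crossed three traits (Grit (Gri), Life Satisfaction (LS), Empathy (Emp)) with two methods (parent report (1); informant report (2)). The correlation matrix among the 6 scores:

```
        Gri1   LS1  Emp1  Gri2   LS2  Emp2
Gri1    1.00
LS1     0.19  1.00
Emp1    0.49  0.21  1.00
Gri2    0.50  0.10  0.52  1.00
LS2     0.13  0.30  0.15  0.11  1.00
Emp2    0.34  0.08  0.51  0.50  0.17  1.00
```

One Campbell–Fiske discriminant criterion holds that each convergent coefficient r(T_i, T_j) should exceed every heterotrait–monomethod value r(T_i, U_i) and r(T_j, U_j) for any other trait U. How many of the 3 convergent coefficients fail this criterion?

Each convergent coefficient versus the relevant comparison correlations:
Gri (methods 1·2): 0.50 vs {0.19, 0.11, 0.49, 0.50} → fail.
LS (methods 1·2): 0.30 vs {0.19, 0.11, 0.21, 0.17} → pass.
Emp (methods 1·2): 0.51 vs {0.49, 0.50, 0.21, 0.17} → pass.
1 of 3 fail.

1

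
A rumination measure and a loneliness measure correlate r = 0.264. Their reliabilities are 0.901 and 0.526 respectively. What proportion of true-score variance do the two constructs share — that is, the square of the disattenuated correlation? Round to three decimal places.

0.147

Disattenuated r = 0.264 / √(0.901 × 0.526) = 0.264 / 0.6884 = 0.3835.
Shared true-score variance = 0.3835² = 0.1471 ≈ 0.147.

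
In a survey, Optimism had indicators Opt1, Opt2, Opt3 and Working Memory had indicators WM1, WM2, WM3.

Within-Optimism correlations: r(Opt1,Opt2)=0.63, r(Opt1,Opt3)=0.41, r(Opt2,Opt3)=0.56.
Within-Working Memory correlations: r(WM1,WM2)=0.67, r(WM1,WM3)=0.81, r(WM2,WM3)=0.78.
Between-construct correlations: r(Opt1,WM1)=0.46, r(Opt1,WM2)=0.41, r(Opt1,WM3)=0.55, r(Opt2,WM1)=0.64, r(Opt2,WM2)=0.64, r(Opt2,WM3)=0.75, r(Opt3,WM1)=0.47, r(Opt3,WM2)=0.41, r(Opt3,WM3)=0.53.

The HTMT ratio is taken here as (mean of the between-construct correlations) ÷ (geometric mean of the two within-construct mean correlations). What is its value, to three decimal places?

Between-construct mean = 4.86/9 = 0.5400.
Mean within-Opt = 1.60/3 = 0.5333; mean within-WM = 2.26/3 = 0.7533.
Geometric mean = √(0.5333 × 0.7533) = 0.6338.
HTMT = 0.5400 / 0.6338 = 0.852.

0.852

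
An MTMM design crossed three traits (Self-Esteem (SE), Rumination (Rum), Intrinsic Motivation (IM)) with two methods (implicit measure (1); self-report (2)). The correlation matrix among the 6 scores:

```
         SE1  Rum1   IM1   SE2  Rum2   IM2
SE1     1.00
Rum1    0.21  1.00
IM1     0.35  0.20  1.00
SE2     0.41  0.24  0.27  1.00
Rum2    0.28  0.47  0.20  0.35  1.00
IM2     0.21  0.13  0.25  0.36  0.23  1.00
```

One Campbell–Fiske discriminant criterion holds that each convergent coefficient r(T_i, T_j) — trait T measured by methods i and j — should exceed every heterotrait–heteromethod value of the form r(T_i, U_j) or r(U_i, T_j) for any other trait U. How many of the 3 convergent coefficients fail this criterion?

Convergent coefficients and their comparison sets:
SE (methods 1·2): 0.41 vs {0.28, 0.24, 0.21, 0.27} → pass.
Rum (methods 1·2): 0.47 vs {0.24, 0.28, 0.13, 0.20} → pass.
IM (methods 1·2): 0.25 vs {0.27, 0.21, 0.20, 0.13} → fail.
1 of 3 fail.

1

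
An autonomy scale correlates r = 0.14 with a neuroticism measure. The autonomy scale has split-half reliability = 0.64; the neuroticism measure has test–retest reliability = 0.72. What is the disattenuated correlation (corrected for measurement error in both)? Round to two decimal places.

0.21

r_true = r_obs / √(r_xx · r_yy) = 0.14 / √(0.64 × 0.72) = 0.14 / √0.4608 = 0.14 / 0.6788 ≈ 0.21.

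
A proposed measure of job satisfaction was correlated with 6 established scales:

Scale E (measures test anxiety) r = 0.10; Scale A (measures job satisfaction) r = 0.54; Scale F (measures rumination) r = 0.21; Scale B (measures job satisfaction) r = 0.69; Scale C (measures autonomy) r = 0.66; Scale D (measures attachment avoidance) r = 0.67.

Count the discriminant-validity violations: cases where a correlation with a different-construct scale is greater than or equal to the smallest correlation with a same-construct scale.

Convergent (same construct = job satisfaction): Scale A, Scale B.
Smallest convergent = 0.54. Discriminant values: 0.10, 0.21, 0.66, 0.67; count ≥ 0.54 → 2.

2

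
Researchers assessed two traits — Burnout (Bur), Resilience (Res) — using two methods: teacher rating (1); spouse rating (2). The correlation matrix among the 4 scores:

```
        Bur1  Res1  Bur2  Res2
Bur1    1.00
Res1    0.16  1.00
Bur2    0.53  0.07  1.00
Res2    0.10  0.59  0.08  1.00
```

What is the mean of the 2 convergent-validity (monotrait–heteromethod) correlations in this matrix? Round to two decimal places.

Convergent values: 0.53, 0.59; mean = 1.12/2 = 0.56.

0.56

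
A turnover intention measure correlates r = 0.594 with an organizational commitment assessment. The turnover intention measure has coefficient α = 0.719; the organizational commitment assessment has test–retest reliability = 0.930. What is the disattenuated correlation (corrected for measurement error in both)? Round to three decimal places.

0.726

r_true = r_obs / √(r_xx · r_yy) = 0.594 / √(0.719 × 0.930) = 0.594 / √0.668670 = 0.594 / 0.8177 ≈ 0.726.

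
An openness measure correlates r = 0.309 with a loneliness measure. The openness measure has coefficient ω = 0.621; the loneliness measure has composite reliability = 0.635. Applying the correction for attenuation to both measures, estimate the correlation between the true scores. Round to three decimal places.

0.492

r_true = r_obs / √(r_xx · r_yy) = 0.309 / √(0.621 × 0.635) = 0.309 / √0.394335 = 0.309 / 0.6280 ≈ 0.492.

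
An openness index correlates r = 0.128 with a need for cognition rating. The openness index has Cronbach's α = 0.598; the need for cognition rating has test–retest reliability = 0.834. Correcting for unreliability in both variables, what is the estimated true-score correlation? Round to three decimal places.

r_true = r_obs / √(r_xx · r_yy) = 0.128 / √(0.598 × 0.834) = 0.128 / √0.498732 = 0.128 / 0.7062 ≈ 0.181.

0.181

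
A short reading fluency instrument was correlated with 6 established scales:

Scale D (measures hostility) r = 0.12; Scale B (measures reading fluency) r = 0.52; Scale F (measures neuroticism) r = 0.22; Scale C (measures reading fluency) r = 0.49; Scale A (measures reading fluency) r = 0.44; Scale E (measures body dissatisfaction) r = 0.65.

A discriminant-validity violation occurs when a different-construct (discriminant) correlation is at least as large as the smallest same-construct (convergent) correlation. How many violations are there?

1

Convergent (same construct = reading fluency): Scale B, Scale C, Scale A.
Smallest convergent = 0.44. Discriminant values: 0.12, 0.22, 0.65; count ≥ 0.44 → 1.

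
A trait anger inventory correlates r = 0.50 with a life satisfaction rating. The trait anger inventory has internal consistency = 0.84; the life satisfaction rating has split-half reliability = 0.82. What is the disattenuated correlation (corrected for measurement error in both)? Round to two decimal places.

0.60

r_true = r_obs / √(r_xx · r_yy) = 0.50 / √(0.84 × 0.82) = 0.50 / √0.6888 = 0.50 / 0.8299 ≈ 0.60.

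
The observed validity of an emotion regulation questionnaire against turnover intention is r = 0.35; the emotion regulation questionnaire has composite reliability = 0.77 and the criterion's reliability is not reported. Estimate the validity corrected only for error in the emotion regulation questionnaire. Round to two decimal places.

0.40

Single correction: r_c = r_obs / √r_xx = 0.35 / √0.77 = 0.35 / 0.8775 ≈ 0.40.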